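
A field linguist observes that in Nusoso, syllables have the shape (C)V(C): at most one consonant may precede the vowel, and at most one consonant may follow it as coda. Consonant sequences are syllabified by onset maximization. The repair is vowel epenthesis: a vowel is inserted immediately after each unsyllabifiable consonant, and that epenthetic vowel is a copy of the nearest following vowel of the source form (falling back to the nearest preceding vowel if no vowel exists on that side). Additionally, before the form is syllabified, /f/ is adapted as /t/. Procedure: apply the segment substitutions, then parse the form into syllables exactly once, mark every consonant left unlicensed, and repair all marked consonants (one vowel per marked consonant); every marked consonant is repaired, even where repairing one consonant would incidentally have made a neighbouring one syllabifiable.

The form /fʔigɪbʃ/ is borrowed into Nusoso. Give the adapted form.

Substitution: /f/ → /t/, giving /tʔigɪbʃ/.
Under (C)V(C), the unsyllabifiable consonants are /t/, /ʃ/ (at most one coda consonant is licensed; onsets are limited to one consonant).
Each unlicensed consonant becomes the onset of a new syllable: /t/ → /ti/, /ʃ/ → /ʃɪ/.

tiʔigɪbʃɪ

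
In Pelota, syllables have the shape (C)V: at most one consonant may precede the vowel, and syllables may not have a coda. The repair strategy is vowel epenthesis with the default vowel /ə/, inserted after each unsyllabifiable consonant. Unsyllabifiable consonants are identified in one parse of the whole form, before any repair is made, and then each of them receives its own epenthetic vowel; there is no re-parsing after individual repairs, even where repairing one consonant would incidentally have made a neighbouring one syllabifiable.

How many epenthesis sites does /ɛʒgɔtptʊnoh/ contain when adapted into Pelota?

The unsyllabifiable consonants are /ʒ/, /t/, /p/, /h/; each receives one epenthetic vowel.

4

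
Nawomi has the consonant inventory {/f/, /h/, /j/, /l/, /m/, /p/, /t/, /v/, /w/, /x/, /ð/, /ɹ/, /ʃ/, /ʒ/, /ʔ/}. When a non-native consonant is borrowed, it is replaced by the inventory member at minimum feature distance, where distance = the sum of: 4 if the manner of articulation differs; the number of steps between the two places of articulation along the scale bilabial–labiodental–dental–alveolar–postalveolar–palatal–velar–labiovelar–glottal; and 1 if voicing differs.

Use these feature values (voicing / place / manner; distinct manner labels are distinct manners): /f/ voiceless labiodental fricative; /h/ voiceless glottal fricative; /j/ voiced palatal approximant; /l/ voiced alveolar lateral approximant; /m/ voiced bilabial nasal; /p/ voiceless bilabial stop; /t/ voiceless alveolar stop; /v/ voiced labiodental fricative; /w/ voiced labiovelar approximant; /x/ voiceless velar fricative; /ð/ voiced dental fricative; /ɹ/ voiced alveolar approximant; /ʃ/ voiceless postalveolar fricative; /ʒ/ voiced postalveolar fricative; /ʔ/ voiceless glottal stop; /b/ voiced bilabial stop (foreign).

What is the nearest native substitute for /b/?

/p/ is closest: same manner (stop), place distance 0 (bilabial→bilabial), voicing differs (+1); total 1. Next closest is /m/ at distance 4.

p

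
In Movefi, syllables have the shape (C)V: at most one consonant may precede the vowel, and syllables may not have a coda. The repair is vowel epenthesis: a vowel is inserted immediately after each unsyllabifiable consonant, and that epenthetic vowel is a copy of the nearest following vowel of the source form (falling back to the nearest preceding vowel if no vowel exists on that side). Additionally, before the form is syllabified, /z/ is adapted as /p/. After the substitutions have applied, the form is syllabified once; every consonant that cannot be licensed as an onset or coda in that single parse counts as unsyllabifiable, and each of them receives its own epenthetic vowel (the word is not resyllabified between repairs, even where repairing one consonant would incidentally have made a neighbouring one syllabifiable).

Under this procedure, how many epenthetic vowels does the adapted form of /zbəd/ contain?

2

After substitution the input is /pbəd/.
The unsyllabifiable consonants are /p/, /d/; each receives one epenthetic vowel.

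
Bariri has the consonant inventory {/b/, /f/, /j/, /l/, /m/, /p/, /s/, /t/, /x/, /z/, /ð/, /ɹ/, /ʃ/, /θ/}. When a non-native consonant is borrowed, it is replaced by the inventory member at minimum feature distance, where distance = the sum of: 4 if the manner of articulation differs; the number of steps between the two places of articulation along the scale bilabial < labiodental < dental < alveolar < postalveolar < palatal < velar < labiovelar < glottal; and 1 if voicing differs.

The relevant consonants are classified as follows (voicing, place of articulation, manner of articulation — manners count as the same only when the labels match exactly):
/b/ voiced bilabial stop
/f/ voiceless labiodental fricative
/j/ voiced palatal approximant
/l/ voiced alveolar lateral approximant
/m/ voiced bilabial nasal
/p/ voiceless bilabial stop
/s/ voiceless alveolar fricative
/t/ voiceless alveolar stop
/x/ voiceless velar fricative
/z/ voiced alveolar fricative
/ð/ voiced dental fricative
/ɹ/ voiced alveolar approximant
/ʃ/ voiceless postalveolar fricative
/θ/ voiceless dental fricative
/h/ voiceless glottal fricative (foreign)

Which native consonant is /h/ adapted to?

/x/ is closest: same manner (fricative), place distance 2 (glottal→velar), same voicing; total 2. Next closest is /ʃ/ at distance 4.

x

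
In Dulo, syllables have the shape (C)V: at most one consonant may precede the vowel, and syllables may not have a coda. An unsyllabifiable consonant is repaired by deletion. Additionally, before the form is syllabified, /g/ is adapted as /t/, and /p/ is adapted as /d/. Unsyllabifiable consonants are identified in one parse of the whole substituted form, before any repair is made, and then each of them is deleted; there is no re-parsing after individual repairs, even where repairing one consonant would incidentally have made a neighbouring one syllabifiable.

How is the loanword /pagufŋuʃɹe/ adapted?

Substitution: /p/ → /d/, /g/ → /t/, giving /datufŋuʃɹe/.
The consonants /f/, /ʃ/ cannot be parsed into a legal (C)V syllable (no codas are permitted; onsets are limited to one consonant).
Deleting the stranded consonants removes /f/, /ʃ/.

datuŋuɹe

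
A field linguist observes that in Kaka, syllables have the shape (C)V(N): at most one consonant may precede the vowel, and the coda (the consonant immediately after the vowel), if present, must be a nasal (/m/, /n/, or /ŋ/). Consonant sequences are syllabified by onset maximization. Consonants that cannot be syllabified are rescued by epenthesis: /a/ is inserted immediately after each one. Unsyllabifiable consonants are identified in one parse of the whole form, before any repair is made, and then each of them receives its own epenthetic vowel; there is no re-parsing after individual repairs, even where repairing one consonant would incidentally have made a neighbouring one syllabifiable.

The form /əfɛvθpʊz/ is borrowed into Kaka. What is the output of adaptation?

Under (C)V(N), the unsyllabifiable consonants are /v/, /θ/, /z/ (only a nasal (/m/, /n/, or /ŋ/) is licensed in coda position; onsets are limited to one consonant).
Epenthesis after each stranded consonant: /v/ → /va/, /θ/ → /θa/, /z/ → /za/.

əfɛvaθapʊza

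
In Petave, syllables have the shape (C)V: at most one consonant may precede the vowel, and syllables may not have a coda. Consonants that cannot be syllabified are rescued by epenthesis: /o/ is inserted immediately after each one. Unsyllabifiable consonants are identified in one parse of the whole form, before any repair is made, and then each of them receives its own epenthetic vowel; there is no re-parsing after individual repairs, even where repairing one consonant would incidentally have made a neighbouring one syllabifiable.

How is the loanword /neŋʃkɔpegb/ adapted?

neŋoʃokɔpegobo

Under (C)V, the unsyllabifiable consonants are /ŋ/, /ʃ/, /g/, /b/ (no codas are permitted; onsets are limited to one consonant).
Inserting the epenthetic vowel yields /ŋ/ → /ŋo/, /ʃ/ → /ʃo/, /g/ → /go/, /b/ → /bo/.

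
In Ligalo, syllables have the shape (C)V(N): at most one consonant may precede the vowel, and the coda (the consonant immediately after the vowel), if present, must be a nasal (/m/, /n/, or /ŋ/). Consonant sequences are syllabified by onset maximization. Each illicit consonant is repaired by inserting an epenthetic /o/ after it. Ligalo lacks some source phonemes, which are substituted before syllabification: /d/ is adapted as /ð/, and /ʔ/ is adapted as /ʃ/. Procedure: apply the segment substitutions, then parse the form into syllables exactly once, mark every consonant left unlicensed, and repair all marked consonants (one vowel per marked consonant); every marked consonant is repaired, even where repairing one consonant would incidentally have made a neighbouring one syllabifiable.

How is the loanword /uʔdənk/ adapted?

Substitution: /ʔ/ → /ʃ/, /d/ → /ð/, giving /uʃðənk/.
Syllabifying with onset maximization leaves /ʃ/, /k/ stranded (only a nasal (/m/, /n/, or /ŋ/) is licensed in coda position; onsets are limited to one consonant).
Epenthesis after each stranded consonant: /ʃ/ → /ʃo/, /k/ → /ko/.

uʃoðənko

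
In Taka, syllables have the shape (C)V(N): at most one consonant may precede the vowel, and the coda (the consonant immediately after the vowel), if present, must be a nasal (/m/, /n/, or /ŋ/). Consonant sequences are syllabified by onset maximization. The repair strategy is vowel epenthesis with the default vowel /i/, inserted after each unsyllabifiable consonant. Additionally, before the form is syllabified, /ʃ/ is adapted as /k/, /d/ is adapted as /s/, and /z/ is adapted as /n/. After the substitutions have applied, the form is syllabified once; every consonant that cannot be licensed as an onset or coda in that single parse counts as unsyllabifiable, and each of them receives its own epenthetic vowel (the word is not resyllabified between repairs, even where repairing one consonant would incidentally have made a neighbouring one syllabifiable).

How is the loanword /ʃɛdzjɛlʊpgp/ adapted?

Substitution: /ʃ/ → /k/, /d/ → /s/, /z/ → /n/, giving /kɛsnjɛlʊpgp/.
Syllabifying with onset maximization leaves /s/, /n/, /p/, /g/, /p/ stranded (only a nasal (/m/, /n/, or /ŋ/) is licensed in coda position; onsets are limited to one consonant).
Epenthesis after each stranded consonant: /s/ → /si/, /n/ → /ni/, /p/ → /pi/, /g/ → /gi/, /p/ → /pi/.

kɛsinijɛlʊpigipi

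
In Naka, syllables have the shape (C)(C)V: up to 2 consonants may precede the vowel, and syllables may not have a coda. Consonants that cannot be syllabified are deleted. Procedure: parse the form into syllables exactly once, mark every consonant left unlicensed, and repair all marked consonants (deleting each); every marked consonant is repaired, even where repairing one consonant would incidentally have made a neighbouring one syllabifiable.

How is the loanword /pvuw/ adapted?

pvu

Under (C)(C)V, the unsyllabifiable consonants are /w/ (no codas are permitted; onsets may contain at most 2 consonants).
Deletion applies to /w/.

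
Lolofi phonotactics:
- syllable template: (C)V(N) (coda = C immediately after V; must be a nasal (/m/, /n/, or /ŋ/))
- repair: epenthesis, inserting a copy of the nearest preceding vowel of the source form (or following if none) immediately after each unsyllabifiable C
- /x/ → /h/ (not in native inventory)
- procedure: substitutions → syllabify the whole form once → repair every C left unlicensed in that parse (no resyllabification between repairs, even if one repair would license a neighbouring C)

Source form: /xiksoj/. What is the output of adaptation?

Substitution: /x/ → /h/, giving /hiksoj/.
Under (C)V(N), the unsyllabifiable consonants are /k/, /j/ (only a nasal (/m/, /n/, or /ŋ/) is licensed in coda position; onsets are limited to one consonant).
Inserting the epenthetic vowel yields /k/ → /ki/, /j/ → /jo/.

hikisojo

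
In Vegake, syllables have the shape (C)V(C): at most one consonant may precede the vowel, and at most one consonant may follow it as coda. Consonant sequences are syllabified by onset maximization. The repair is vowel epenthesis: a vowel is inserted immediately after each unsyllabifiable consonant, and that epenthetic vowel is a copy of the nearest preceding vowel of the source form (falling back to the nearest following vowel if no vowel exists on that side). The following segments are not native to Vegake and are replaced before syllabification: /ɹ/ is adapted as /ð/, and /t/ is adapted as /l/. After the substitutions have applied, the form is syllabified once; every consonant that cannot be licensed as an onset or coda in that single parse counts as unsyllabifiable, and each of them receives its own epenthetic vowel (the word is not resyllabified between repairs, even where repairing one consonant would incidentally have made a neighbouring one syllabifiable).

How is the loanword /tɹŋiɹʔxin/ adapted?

Substitution: /t/ → /l/, /ɹ/ → /ð/, giving /lðŋiðʔxin/.
The consonants /l/, /ð/, /ʔ/ cannot be parsed into a legal (C)V(C) syllable (at most one coda consonant is licensed; onsets are limited to one consonant).
Epenthesis after each stranded consonant: /l/ → /li/, /ð/ → /ði/, /ʔ/ → /ʔi/.

liðiŋiðʔixin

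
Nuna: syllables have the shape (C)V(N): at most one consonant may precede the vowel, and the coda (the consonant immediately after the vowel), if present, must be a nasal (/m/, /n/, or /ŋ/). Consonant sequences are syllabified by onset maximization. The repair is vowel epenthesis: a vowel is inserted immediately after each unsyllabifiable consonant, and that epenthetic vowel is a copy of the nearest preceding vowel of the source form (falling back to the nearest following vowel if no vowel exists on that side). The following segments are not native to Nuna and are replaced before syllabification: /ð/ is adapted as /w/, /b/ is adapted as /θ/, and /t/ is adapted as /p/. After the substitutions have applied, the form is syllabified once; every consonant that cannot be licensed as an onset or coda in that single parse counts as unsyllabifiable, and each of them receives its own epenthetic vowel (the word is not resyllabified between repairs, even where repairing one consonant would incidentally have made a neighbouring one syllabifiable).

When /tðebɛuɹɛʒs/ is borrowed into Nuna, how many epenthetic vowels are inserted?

3

After substitution the input is /pweθɛuɹɛʒs/.
The unsyllabifiable consonants are /p/, /ʒ/, /s/; each receives one epenthetic vowel.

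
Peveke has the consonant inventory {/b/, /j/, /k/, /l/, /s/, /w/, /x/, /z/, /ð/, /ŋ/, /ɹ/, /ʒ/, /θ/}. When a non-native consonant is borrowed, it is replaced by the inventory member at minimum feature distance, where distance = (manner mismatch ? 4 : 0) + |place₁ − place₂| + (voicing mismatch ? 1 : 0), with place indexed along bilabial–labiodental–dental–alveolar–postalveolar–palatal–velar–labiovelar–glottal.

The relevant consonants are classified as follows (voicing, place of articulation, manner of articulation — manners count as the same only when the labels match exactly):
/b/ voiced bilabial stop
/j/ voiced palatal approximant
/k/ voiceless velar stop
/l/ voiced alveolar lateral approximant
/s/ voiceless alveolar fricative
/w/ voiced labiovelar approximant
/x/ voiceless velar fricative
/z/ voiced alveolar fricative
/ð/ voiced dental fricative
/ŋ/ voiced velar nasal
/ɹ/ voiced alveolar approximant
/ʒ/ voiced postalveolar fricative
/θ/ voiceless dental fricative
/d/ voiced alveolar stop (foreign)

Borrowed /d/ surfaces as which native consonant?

/b/ is closest: same manner (stop), place distance 3 (alveolar→bilabial), same voicing; total 3. Next closest is /k/ at distance 4.

b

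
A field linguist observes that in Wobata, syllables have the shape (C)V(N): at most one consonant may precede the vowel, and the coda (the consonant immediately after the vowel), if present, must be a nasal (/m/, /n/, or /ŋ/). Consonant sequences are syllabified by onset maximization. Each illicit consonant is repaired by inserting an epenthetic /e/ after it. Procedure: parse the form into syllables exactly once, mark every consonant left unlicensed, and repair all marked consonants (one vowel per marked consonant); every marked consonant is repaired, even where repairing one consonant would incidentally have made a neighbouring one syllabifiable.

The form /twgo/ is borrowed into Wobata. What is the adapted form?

tewego

The consonants /t/, /w/ cannot be parsed into a legal (C)V(N) syllable (only a nasal (/m/, /n/, or /ŋ/) is licensed in coda position; onsets are limited to one consonant).
Each unlicensed consonant becomes the onset of a new syllable: /t/ → /te/, /w/ → /we/.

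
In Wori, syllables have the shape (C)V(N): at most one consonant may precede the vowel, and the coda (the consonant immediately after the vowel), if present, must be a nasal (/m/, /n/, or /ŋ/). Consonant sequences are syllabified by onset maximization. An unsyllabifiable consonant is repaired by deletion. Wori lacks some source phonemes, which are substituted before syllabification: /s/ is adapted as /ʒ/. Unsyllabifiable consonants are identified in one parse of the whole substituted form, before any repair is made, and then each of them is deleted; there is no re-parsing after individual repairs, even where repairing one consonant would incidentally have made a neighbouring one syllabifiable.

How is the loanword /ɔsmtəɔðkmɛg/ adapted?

Substitution: /s/ → /ʒ/, giving /ɔʒmtəɔðkmɛg/.
Syllabifying with onset maximization leaves /ʒ/, /m/, /ð/, /k/, /g/ stranded (only a nasal (/m/, /n/, or /ŋ/) is licensed in coda position; onsets are limited to one consonant).
Deleting the stranded consonants removes /ʒ/, /m/, /ð/, /k/, /g/.

ɔtəɔmɛ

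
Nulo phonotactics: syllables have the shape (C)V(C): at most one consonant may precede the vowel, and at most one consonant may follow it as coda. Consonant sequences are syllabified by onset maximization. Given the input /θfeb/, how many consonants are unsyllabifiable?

1

Under (C)V(C), the unsyllabifiable consonants are /θ/ (at most one coda consonant is licensed; onsets are limited to one consonant).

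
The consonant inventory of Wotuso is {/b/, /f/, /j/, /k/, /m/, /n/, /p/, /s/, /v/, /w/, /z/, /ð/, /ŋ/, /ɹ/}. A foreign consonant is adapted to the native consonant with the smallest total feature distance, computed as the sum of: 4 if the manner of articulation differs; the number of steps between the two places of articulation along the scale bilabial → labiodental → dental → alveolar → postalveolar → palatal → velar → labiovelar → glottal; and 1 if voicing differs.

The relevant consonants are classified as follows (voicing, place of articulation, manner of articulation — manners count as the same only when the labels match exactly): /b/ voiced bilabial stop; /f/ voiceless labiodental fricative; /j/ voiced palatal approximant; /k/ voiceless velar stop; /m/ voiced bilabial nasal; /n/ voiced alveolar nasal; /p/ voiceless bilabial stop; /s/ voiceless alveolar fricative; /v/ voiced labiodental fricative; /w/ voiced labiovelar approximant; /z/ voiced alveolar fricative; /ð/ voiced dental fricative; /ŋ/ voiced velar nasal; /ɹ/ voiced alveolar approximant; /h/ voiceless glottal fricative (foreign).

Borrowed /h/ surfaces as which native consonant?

/s/ is closest: same manner (fricative), place distance 5 (glottal→alveolar), same voicing; total 5. Next closest is /k/ at distance 6.

s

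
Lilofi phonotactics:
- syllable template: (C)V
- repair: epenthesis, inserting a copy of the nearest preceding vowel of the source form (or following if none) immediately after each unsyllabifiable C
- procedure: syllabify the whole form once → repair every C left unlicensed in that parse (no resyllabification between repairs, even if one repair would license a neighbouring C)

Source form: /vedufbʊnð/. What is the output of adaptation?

vedufubʊnʊðʊ

The consonants /f/, /n/, /ð/ cannot be parsed into a legal (C)V syllable (no codas are permitted; onsets are limited to one consonant).
Inserting the epenthetic vowel yields /f/ → /fu/, /n/ → /nʊ/, /ð/ → /ðʊ/.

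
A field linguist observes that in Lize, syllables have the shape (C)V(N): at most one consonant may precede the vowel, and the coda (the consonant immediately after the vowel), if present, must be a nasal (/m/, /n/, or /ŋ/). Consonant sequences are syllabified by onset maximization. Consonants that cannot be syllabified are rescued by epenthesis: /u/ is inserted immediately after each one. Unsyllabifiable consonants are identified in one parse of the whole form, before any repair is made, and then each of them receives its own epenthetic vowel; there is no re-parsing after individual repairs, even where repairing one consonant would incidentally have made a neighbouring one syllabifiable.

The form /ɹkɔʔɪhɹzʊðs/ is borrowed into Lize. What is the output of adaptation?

The consonants /ɹ/, /h/, /ɹ/, /ð/, /s/ cannot be parsed into a legal (C)V(N) syllable (only a nasal (/m/, /n/, or /ŋ/) is licensed in coda position; onsets are limited to one consonant).
Each unlicensed consonant becomes the onset of a new syllable: /ɹ/ → /ɹu/, /h/ → /hu/, /ɹ/ → /ɹu/, /ð/ → /ðu/, /s/ → /su/.

ɹukɔʔɪhuɹuzʊðusu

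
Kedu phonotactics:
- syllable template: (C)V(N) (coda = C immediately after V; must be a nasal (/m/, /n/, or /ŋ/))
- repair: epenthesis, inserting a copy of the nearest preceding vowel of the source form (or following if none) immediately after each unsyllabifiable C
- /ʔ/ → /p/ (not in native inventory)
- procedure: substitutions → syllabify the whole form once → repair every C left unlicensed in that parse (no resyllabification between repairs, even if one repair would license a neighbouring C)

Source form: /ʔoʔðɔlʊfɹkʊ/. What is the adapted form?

Substitution: /ʔ/ → /p/, giving /popðɔlʊfɹkʊ/.
Under (C)V(N), the unsyllabifiable consonants are /p/, /f/, /ɹ/ (only a nasal (/m/, /n/, or /ŋ/) is licensed in coda position; onsets are limited to one consonant).
Inserting the epenthetic vowel yields /p/ → /po/, /f/ → /fʊ/, /ɹ/ → /ɹʊ/.

popoðɔlʊfʊɹʊkʊ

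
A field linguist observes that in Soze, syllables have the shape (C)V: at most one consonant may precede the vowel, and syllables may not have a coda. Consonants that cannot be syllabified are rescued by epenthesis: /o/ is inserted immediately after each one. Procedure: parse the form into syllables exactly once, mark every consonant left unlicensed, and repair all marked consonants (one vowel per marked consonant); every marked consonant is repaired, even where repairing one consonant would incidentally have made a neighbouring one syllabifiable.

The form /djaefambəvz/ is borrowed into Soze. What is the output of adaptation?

dojaefamobəvozo

The consonants /d/, /m/, /v/, /z/ cannot be parsed into a legal (C)V syllable (no codas are permitted; onsets are limited to one consonant).
Epenthesis after each stranded consonant: /d/ → /do/, /m/ → /mo/, /v/ → /vo/, /z/ → /zo/.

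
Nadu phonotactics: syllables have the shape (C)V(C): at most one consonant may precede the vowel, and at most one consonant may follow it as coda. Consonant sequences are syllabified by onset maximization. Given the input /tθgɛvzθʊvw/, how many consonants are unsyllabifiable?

4

The consonants /t/, /θ/, /z/, /w/ cannot be parsed into a legal (C)V(C) syllable (at most one coda consonant is licensed; onsets are limited to one consonant).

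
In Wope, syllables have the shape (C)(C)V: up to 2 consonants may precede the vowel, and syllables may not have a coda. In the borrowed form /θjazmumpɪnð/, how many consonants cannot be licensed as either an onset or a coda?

2

Under (C)(C)V, the unsyllabifiable consonants are /n/, /ð/ (no codas are permitted; onsets may contain at most 2 consonants).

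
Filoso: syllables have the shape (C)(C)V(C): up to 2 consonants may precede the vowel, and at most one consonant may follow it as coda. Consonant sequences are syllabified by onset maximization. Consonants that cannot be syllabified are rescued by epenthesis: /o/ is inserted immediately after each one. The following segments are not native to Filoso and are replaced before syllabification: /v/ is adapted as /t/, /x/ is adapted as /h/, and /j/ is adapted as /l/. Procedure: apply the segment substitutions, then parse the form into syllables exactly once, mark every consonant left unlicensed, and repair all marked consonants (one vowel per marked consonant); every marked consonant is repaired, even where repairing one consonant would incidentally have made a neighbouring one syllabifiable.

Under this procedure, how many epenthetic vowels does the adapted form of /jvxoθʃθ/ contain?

3

After substitution the input is /lthoθʃθ/.
The unsyllabifiable consonants are /l/, /ʃ/, /θ/; each receives one epenthetic vowel.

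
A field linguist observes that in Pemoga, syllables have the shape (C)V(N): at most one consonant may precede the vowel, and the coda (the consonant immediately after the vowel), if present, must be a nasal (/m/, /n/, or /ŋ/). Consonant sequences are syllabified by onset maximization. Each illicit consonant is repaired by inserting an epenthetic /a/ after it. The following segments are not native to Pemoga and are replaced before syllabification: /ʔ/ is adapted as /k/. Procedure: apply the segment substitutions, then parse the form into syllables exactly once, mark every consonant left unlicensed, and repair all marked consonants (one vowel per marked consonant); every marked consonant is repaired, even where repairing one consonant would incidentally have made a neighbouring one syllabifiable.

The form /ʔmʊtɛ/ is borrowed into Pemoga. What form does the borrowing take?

kamʊtɛ

Substitution: /ʔ/ → /k/, giving /kmʊtɛ/.
Syllabifying with onset maximization leaves /k/ stranded (only a nasal (/m/, /n/, or /ŋ/) is licensed in coda position; onsets are limited to one consonant).
Each unlicensed consonant becomes the onset of a new syllable: /k/ → /ka/.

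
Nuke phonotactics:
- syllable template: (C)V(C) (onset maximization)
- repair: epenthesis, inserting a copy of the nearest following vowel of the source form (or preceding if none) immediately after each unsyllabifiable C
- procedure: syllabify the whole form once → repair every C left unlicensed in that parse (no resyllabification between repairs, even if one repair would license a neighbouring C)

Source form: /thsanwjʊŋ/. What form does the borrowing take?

tahasanwʊjʊŋ

The consonants /t/, /h/, /w/ cannot be parsed into a legal (C)V(C) syllable (at most one coda consonant is licensed; onsets are limited to one consonant).
Each unlicensed consonant becomes the onset of a new syllable: /t/ → /ta/, /h/ → /ha/, /w/ → /wʊ/.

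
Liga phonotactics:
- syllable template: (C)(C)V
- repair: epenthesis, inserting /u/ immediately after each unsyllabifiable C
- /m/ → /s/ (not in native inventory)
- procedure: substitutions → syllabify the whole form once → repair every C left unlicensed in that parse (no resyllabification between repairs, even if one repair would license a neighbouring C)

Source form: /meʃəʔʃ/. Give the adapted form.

seʃəʔuʃu

Substitution: /m/ → /s/, giving /seʃəʔʃ/.
Syllabifying with onset maximization leaves /ʔ/, /ʃ/ stranded (no codas are permitted; onsets may contain at most 2 consonants).
Each unlicensed consonant becomes the onset of a new syllable: /ʔ/ → /ʔu/, /ʃ/ → /ʃu/.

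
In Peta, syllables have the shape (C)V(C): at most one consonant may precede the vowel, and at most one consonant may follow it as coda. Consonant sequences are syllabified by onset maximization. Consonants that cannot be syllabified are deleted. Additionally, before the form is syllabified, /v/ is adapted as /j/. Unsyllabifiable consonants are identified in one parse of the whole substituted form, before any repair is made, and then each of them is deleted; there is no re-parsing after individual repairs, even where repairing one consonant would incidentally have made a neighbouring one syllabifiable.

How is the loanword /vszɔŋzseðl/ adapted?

zɔŋseð

Substitution: /v/ → /j/, giving /jszɔŋzseðl/.
Under (C)V(C), the unsyllabifiable consonants are /j/, /s/, /z/, /l/ (at most one coda consonant is licensed; onsets are limited to one consonant).
Deletion applies to /j/, /s/, /z/, /l/.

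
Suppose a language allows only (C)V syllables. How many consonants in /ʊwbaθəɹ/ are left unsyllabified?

Syllabifying with onset maximization leaves /w/, /ɹ/ stranded (no codas are permitted; onsets are limited to one consonant).

2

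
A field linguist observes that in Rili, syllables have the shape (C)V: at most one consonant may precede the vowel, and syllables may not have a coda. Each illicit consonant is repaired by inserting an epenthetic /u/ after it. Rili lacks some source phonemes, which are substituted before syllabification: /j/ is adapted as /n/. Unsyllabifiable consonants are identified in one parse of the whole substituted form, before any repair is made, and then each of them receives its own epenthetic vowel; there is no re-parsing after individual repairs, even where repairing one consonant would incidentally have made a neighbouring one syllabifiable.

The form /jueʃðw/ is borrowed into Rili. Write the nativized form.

nueʃuðuwu

Substitution: /j/ → /n/, giving /nueʃðw/.
Syllabifying with onset maximization leaves /ʃ/, /ð/, /w/ stranded (no codas are permitted; onsets are limited to one consonant).
Each unlicensed consonant becomes the onset of a new syllable: /ʃ/ → /ʃu/, /ð/ → /ðu/, /w/ → /wu/.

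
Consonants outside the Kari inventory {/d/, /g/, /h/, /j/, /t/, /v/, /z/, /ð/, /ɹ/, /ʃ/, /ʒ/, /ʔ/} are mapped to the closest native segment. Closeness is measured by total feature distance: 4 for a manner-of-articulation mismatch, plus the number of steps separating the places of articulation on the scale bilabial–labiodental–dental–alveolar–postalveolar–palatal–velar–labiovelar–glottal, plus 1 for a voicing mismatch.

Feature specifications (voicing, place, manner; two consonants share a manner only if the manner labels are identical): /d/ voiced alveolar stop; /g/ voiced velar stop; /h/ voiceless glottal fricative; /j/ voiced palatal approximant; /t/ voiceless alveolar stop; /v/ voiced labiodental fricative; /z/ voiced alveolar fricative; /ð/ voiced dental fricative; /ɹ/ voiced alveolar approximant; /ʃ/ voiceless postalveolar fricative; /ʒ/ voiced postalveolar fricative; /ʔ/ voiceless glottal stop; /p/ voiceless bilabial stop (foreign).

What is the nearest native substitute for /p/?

/t/ is closest: same manner (stop), place distance 3 (bilabial→alveolar), same voicing; total 3. Next closest is /d/ at distance 4.

t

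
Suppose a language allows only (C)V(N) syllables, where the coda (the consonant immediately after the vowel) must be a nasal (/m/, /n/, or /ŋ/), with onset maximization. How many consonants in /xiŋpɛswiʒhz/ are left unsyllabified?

4

Syllabifying with onset maximization leaves /s/, /ʒ/, /h/, /z/ stranded (only a nasal (/m/, /n/, or /ŋ/) is licensed in coda position; onsets are limited to one consonant).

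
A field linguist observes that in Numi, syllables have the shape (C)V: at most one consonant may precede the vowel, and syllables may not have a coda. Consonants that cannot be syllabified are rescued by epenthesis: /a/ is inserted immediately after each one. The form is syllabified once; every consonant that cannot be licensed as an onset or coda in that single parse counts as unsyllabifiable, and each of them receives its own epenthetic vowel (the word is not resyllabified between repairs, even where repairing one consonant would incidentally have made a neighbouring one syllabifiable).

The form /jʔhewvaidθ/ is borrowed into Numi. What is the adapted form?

Under (C)V, the unsyllabifiable consonants are /j/, /ʔ/, /w/, /d/, /θ/ (no codas are permitted; onsets are limited to one consonant).
Epenthesis after each stranded consonant: /j/ → /ja/, /ʔ/ → /ʔa/, /w/ → /wa/, /d/ → /da/, /θ/ → /θa/.

jaʔahewavaidaθa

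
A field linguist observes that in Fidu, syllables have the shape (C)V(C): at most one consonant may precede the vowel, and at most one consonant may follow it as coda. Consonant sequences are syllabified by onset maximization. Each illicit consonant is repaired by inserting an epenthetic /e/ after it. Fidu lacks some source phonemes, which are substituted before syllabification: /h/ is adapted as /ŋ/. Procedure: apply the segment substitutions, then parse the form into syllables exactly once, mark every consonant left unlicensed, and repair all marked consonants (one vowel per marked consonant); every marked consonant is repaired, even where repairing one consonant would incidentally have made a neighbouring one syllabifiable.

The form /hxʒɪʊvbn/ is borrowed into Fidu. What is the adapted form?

Substitution: /h/ → /ŋ/, giving /ŋxʒɪʊvbn/.
Under (C)V(C), the unsyllabifiable consonants are /ŋ/, /x/, /b/, /n/ (at most one coda consonant is licensed; onsets are limited to one consonant).
Each unlicensed consonant becomes the onset of a new syllable: /ŋ/ → /ŋe/, /x/ → /xe/, /b/ → /be/, /n/ → /ne/.

ŋexeʒɪʊvbene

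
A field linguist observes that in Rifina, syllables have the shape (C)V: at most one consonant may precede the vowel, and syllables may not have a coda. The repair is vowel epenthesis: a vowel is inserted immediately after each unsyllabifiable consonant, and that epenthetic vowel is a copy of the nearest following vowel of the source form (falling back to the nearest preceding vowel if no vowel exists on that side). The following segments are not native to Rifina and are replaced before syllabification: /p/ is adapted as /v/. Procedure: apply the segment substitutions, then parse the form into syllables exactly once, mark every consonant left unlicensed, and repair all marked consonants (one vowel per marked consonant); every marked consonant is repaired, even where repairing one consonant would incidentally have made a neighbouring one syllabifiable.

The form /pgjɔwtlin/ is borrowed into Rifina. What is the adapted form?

vɔgɔjɔwitilini

Substitution: /p/ → /v/, giving /vgjɔwtlin/.
Under (C)V, the unsyllabifiable consonants are /v/, /g/, /w/, /t/, /n/ (no codas are permitted; onsets are limited to one consonant).
Each unlicensed consonant becomes the onset of a new syllable: /v/ → /vɔ/, /g/ → /gɔ/, /w/ → /wi/, /t/ → /ti/, /n/ → /ni/.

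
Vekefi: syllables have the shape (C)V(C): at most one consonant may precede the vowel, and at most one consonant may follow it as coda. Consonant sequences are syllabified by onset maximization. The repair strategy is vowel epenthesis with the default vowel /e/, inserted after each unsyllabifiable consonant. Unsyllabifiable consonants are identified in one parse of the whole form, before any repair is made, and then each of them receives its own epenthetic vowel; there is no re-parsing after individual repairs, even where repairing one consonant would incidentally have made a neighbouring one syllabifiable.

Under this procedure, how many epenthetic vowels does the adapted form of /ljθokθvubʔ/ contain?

The unsyllabifiable consonants are /l/, /j/, /θ/, /ʔ/; each receives one epenthetic vowel.

4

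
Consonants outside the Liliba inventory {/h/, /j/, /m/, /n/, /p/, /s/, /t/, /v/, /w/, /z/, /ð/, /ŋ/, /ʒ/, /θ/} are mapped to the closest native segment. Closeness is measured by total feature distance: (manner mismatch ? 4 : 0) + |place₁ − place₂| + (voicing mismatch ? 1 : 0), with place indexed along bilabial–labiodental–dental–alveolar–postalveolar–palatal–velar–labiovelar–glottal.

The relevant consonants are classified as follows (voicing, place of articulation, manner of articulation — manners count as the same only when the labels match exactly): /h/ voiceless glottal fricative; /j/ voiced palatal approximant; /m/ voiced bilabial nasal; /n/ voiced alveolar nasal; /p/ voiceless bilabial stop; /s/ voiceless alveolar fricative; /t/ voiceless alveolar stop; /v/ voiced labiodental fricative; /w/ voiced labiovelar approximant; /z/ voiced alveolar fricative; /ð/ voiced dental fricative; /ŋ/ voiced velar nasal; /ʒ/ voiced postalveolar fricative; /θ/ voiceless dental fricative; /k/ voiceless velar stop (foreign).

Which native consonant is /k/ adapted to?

/t/ is closest: same manner (stop), place distance 3 (velar→alveolar), same voicing; total 3. Next closest is /ŋ/ at distance 5.

t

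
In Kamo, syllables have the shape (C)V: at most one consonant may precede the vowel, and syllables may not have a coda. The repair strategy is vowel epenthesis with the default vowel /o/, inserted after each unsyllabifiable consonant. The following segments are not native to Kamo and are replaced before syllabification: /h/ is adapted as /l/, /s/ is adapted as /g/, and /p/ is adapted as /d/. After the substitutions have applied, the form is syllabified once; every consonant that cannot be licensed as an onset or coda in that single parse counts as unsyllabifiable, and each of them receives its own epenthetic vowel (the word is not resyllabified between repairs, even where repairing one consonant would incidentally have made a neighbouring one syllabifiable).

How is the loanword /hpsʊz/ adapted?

Substitution: /h/ → /l/, /p/ → /d/, /s/ → /g/, giving /ldgʊz/.
The consonants /l/, /d/, /z/ cannot be parsed into a legal (C)V syllable (no codas are permitted; onsets are limited to one consonant).
Each unlicensed consonant becomes the onset of a new syllable: /l/ → /lo/, /d/ → /do/, /z/ → /zo/.

lodogʊzo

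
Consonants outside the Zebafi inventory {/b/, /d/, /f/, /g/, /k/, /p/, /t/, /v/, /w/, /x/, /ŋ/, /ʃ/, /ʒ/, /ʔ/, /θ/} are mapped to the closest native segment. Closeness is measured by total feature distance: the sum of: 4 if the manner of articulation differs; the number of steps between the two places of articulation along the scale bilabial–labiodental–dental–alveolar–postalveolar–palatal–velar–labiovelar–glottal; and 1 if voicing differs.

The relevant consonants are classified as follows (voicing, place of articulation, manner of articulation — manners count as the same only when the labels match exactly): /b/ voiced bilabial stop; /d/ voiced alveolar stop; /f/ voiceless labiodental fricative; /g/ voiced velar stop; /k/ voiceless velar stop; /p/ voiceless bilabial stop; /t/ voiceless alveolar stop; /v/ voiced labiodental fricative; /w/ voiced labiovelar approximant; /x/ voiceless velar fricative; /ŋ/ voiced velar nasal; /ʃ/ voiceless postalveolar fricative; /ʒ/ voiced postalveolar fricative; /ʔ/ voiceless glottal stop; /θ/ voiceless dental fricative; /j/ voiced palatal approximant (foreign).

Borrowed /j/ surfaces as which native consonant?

/w/ is closest: same manner (approximant), place distance 2 (palatal→labiovelar), same voicing; total 2. Next closest is /g/ at distance 5.

w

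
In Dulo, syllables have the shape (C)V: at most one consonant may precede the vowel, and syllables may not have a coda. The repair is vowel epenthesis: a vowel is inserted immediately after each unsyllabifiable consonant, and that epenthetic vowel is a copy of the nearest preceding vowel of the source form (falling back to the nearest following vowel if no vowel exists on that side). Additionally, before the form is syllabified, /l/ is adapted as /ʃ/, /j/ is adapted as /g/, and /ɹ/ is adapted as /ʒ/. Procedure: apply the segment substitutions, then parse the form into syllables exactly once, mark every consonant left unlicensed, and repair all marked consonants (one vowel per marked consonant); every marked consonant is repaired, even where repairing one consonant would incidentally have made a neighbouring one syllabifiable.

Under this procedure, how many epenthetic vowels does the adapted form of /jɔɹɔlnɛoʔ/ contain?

2

After substitution the input is /gɔʒɔʃnɛoʔ/.
The unsyllabifiable consonants are /ʃ/, /ʔ/; each receives one epenthetic vowel.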